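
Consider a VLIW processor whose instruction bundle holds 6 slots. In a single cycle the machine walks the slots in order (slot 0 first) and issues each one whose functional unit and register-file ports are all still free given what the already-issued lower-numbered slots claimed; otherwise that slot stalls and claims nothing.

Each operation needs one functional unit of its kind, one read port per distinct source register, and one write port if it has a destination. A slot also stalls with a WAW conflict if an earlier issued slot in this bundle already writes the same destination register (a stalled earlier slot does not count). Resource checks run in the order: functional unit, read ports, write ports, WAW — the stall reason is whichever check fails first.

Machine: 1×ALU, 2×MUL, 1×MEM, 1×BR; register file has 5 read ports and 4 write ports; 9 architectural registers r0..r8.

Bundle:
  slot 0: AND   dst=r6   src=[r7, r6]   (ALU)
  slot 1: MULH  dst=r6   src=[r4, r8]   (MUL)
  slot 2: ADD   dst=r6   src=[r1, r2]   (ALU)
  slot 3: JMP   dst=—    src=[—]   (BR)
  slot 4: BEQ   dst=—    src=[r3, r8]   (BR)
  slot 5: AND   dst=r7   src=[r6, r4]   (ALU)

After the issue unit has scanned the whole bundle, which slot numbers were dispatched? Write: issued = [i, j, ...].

issued = [0, 3]

#0 ALU src=r7,r6 dispatched  <A:0 Mu:2 Ld:1 B:1 rd:3 wr:3>
#1 MUL src=r4,r8 held:WAW  <A:0 Mu:2 Ld:1 B:1 rd:3 wr:3>
#2 ALU src=r1,r2 held:FU  <A:0 Mu:2 Ld:1 B:1 rd:3 wr:3>
#3 BR src=- dispatched  <A:0 Mu:2 Ld:1 B:0 rd:3 wr:3>
#4 BR src=r3,r8 held:FU  <A:0 Mu:2 Ld:1 B:0 rd:3 wr:3>
#5 ALU src=r6,r4 held:FU  <A:0 Mu:2 Ld:1 B:0 rd:3 wr:3>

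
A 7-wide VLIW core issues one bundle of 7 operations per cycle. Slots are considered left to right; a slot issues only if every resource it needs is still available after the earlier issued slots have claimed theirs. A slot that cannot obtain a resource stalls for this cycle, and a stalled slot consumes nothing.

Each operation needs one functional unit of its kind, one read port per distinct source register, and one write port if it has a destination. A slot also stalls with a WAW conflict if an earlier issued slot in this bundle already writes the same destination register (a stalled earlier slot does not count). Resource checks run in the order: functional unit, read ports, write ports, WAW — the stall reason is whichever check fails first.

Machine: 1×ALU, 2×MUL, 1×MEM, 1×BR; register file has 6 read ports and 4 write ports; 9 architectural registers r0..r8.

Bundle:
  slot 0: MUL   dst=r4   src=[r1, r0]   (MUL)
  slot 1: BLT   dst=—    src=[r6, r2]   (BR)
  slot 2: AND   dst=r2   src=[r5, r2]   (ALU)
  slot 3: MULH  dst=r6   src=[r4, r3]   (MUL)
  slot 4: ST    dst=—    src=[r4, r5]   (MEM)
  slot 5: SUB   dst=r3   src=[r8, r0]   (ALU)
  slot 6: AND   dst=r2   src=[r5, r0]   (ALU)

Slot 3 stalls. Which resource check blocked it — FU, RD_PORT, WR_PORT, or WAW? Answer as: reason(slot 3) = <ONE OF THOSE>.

reason(slot 3) = RD_PORT

#0 MUL src=r1,r0 dispatched  <A:1 Mu:1 Ld:1 B:1 rd:4 wr:3>
#1 BR src=r6,r2 dispatched  <A:1 Mu:1 Ld:1 B:0 rd:2 wr:3>
#2 ALU src=r5,r2 dispatched  <A:0 Mu:1 Ld:1 B:0 rd:0 wr:2>
#3 MUL src=r4,r3 held:RD_PORT  <A:0 Mu:1 Ld:1 B:0 rd:0 wr:2>
#4 MEM src=r4,r5 held:RD_PORT  <A:0 Mu:1 Ld:1 B:0 rd:0 wr:2>
#5 ALU src=r8,r0 held:FU  <A:0 Mu:1 Ld:1 B:0 rd:0 wr:2>
#6 ALU src=r5,r0 held:FU  <A:0 Mu:1 Ld:1 B:0 rd:0 wr:2>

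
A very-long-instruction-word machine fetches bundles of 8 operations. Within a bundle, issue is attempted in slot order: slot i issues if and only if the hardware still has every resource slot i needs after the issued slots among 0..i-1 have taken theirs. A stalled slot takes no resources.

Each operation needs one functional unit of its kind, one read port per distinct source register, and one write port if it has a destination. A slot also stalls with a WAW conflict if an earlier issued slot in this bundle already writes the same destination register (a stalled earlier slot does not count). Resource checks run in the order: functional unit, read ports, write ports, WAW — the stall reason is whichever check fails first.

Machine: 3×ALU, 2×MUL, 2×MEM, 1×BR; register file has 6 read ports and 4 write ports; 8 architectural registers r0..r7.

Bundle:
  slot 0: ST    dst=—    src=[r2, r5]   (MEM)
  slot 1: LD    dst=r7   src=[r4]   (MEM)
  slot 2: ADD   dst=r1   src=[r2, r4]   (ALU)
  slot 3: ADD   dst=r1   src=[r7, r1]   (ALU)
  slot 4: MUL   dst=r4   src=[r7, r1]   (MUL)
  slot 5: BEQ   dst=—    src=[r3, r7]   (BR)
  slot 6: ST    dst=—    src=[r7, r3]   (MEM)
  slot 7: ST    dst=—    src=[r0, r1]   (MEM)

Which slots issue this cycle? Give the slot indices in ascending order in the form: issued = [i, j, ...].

#0 MEM src=r2,r5 dispatched  <A:3 Mu:2 Ld:1 B:1 rd:4 wr:4>
#1 MEM src=r4 dispatched  <A:3 Mu:2 Ld:0 B:1 rd:3 wr:3>
#2 ALU src=r2,r4 dispatched  <A:2 Mu:2 Ld:0 B:1 rd:1 wr:2>
#3 ALU src=r7,r1 held:RD_PORT  <A:2 Mu:2 Ld:0 B:1 rd:1 wr:2>
#4 MUL src=r7,r1 held:RD_PORT  <A:2 Mu:2 Ld:0 B:1 rd:1 wr:2>
#5 BR src=r3,r7 held:RD_PORT  <A:2 Mu:2 Ld:0 B:1 rd:1 wr:2>
#6 MEM src=r7,r3 held:FU  <A:2 Mu:2 Ld:0 B:1 rd:1 wr:2>
#7 MEM src=r0,r1 held:FU  <A:2 Mu:2 Ld:0 B:1 rd:1 wr:2>

issued = [0, 1, 2]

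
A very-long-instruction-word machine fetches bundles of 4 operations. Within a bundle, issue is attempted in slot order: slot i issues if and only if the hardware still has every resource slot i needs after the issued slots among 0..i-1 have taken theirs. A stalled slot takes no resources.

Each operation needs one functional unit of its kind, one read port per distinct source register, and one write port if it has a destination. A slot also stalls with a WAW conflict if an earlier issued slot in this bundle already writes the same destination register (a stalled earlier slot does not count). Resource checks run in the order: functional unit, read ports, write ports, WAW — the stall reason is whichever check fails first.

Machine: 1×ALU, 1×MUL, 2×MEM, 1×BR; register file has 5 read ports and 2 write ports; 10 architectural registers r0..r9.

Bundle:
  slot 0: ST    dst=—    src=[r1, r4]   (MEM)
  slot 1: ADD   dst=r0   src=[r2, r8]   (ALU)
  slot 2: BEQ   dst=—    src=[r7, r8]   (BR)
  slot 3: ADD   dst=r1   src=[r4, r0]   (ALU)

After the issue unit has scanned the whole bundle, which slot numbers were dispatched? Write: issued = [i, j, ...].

issued = [0, 1]

  0. MEM ⇒ go  {1A/1Mu/1Ld/1B | 3r 2w}
  1. ALU→r0 ⇒ go  {0A/1Mu/1Ld/1B | 1r 1w}
  2. BR ⇒ no(RD_PORT)  {0A/1Mu/1Ld/1B | 1r 1w}
  3. ALU→r1 ⇒ no(FU)  {0A/1Mu/1Ld/1B | 1r 1w}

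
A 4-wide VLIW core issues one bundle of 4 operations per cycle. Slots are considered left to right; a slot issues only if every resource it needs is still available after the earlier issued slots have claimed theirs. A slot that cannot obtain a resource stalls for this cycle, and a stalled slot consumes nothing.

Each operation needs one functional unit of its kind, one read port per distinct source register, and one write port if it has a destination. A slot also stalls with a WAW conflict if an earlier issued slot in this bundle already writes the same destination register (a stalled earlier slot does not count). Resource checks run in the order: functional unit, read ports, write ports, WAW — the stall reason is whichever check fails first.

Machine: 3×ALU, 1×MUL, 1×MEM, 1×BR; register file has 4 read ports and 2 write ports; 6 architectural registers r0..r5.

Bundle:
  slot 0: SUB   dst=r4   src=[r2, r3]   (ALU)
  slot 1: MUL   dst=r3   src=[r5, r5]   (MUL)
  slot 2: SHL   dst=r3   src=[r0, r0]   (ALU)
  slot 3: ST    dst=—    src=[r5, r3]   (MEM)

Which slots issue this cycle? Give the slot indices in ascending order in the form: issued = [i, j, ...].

issued = [0, 1]

#0 ALU src=r2,r3 dispatched  <A:2 Mu:1 Ld:1 B:1 rd:2 wr:1>
#1 MUL src=r5,r5 dispatched  <A:2 Mu:0 Ld:1 B:1 rd:1 wr:0>
#2 ALU src=r0,r0 held:WR_PORT  <A:2 Mu:0 Ld:1 B:1 rd:1 wr:0>
#3 MEM src=r5,r3 held:RD_PORT  <A:2 Mu:0 Ld:1 B:1 rd:1 wr:0>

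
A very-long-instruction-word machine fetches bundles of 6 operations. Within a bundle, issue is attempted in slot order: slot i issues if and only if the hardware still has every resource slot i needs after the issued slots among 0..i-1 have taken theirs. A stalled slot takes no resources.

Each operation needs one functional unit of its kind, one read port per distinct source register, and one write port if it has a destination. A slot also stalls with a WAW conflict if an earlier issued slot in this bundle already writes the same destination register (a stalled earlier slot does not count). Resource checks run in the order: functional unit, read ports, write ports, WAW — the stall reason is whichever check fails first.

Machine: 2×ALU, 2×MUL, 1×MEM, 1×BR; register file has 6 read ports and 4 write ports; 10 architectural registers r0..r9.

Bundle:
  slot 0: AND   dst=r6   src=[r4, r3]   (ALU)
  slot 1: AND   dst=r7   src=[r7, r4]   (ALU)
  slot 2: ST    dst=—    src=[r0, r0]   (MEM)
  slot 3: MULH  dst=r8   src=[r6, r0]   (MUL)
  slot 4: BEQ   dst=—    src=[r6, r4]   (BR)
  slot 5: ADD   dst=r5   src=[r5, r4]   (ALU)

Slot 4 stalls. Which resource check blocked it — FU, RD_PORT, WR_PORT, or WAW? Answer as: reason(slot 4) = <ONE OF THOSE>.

reason(slot 4) = RD_PORT

[0] ALU needs rd=2 wr=1: ok; after: ALU=1 MUL=2 MEM=1 BR=1, R=4, W=3
[1] ALU needs rd=2 wr=1: ok; after: ALU=0 MUL=2 MEM=1 BR=1, R=2, W=2
[2] MEM needs rd=1 wr=0: ok; after: ALU=0 MUL=2 MEM=0 BR=1, R=1, W=2
[3] MUL needs rd=2 wr=1: RD_PORT; after: ALU=0 MUL=2 MEM=0 BR=1, R=1, W=2
[4] BR needs rd=2 wr=0: RD_PORT; after: ALU=0 MUL=2 MEM=0 BR=1, R=1, W=2
[5] ALU needs rd=2 wr=1: FU; after: ALU=0 MUL=2 MEM=0 BR=1, R=1, W=2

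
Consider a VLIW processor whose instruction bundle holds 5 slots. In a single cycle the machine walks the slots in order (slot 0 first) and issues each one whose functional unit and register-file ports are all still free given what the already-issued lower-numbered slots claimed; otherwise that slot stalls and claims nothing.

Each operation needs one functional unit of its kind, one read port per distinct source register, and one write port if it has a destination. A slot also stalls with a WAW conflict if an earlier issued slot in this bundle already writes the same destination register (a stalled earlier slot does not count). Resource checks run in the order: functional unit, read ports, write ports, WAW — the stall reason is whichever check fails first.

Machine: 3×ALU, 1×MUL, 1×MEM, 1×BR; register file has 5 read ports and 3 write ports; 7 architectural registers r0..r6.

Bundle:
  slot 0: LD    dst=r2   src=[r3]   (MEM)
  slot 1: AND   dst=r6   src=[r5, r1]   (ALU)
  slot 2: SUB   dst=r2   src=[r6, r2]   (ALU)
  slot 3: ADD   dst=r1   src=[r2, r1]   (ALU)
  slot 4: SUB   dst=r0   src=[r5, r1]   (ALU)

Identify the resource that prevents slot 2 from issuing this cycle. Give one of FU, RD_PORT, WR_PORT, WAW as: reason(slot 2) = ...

slot 0 (MEM): ISSUE — free A3,Mu1,Ld0,B1 rp4 wp2
slot 1 (ALU): ISSUE — free A2,Mu1,Ld0,B1 rp2 wp1
slot 2 (ALU): stall WAW — free A2,Mu1,Ld0,B1 rp2 wp1
slot 3 (ALU): ISSUE — free A1,Mu1,Ld0,B1 rp0 wp0
slot 4 (ALU): stall RD_PORT — free A1,Mu1,Ld0,B1 rp0 wp0

reason(slot 2) = WAW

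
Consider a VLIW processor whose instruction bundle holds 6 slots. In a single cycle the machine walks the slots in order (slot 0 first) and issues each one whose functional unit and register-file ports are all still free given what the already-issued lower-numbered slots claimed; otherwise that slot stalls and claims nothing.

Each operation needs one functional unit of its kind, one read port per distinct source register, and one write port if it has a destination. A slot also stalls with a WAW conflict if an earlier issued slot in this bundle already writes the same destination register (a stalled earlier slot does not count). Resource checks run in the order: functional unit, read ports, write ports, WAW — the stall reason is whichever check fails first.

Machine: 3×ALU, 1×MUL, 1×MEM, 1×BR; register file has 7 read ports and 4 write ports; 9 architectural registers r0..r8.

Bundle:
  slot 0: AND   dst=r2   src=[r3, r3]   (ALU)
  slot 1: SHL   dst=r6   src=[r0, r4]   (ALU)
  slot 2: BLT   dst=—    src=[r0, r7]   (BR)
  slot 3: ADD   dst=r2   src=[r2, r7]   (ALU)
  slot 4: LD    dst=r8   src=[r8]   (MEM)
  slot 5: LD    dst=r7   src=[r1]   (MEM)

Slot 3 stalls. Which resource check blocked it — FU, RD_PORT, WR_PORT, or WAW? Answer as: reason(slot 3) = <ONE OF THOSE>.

reason(slot 3) = WAW

slot 0 (ALU): ISSUE — free A2,Mu1,Ld1,B1 rp6 wp3
slot 1 (ALU): ISSUE — free A1,Mu1,Ld1,B1 rp4 wp2
slot 2 (BR): ISSUE — free A1,Mu1,Ld1,B0 rp2 wp2
slot 3 (ALU): stall WAW — free A1,Mu1,Ld1,B0 rp2 wp2
slot 4 (MEM): ISSUE — free A1,Mu1,Ld0,B0 rp1 wp1
slot 5 (MEM): stall FU — free A1,Mu1,Ld0,B0 rp1 wp1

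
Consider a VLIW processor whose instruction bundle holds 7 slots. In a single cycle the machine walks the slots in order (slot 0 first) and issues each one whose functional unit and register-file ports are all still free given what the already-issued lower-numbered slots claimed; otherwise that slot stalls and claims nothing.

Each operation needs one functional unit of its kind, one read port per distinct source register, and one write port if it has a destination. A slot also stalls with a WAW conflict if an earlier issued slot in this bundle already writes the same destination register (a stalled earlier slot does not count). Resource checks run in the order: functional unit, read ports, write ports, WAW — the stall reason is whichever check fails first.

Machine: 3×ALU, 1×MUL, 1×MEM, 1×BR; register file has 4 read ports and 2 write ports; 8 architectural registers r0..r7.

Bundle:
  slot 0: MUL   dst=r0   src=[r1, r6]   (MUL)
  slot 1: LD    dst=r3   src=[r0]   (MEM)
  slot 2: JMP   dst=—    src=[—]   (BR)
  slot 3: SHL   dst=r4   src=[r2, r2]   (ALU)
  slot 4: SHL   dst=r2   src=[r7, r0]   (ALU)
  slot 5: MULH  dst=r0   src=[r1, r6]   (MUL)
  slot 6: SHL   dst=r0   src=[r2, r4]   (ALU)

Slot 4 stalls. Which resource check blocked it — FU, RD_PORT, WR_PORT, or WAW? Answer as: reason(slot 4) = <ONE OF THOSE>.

[0] MUL needs rd=2 wr=1: ok; after: ALU=3 MUL=0 MEM=1 BR=1, R=2, W=1
[1] MEM needs rd=1 wr=1: ok; after: ALU=3 MUL=0 MEM=0 BR=1, R=1, W=0
[2] BR needs rd=0 wr=0: ok; after: ALU=3 MUL=0 MEM=0 BR=0, R=1, W=0
[3] ALU needs rd=1 wr=1: WR_PORT; after: ALU=3 MUL=0 MEM=0 BR=0, R=1, W=0
[4] ALU needs rd=2 wr=1: RD_PORT; after: ALU=3 MUL=0 MEM=0 BR=0, R=1, W=0
[5] MUL needs rd=2 wr=1: FU; after: ALU=3 MUL=0 MEM=0 BR=0, R=1, W=0
[6] ALU needs rd=2 wr=1: RD_PORT; after: ALU=3 MUL=0 MEM=0 BR=0, R=1, W=0

reason(slot 4) = RD_PORT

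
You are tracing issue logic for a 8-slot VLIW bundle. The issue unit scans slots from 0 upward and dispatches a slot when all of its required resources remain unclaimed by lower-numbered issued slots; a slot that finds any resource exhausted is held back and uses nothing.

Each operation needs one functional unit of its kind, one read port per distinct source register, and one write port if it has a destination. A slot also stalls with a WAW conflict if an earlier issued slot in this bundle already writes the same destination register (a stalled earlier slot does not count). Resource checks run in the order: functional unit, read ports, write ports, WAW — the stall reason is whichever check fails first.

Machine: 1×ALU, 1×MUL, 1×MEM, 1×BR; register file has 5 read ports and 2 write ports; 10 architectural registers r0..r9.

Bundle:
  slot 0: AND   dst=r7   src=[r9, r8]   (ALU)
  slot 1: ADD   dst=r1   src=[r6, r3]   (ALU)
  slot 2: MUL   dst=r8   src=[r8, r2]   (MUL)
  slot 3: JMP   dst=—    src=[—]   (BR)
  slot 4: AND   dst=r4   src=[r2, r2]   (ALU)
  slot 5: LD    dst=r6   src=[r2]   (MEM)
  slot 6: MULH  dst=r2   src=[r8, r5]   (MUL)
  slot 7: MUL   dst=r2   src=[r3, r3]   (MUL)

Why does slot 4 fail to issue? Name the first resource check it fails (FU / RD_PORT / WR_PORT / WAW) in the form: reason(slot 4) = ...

slot 0 (ALU): ISSUE — free A0,Mu1,Ld1,B1 rp3 wp1
slot 1 (ALU): stall FU — free A0,Mu1,Ld1,B1 rp3 wp1
slot 2 (MUL): ISSUE — free A0,Mu0,Ld1,B1 rp1 wp0
slot 3 (BR): ISSUE — free A0,Mu0,Ld1,B0 rp1 wp0
slot 4 (ALU): stall FU — free A0,Mu0,Ld1,B0 rp1 wp0
slot 5 (MEM): stall WR_PORT — free A0,Mu0,Ld1,B0 rp1 wp0
slot 6 (MUL): stall FU — free A0,Mu0,Ld1,B0 rp1 wp0
slot 7 (MUL): stall FU — free A0,Mu0,Ld1,B0 rp1 wp0

reason(slot 4) = FU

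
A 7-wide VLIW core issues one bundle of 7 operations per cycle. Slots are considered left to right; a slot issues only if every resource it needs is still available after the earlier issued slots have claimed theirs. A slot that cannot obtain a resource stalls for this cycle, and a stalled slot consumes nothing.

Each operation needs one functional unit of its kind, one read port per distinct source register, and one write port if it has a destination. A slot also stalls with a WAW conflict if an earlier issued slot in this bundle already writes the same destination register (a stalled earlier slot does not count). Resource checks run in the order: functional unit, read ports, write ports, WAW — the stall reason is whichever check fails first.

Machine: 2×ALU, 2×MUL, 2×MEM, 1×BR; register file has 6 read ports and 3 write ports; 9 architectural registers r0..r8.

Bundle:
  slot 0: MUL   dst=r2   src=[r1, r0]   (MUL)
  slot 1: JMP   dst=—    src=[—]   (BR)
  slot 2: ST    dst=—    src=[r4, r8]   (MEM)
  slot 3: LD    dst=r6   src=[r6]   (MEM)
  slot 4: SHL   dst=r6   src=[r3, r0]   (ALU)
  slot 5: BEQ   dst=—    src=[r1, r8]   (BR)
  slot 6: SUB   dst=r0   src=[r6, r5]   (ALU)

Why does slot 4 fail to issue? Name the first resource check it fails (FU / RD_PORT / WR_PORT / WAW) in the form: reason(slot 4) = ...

  0. MUL→r2 ⇒ go  {2A/1Mu/2Ld/1B | 4r 2w}
  1. BR ⇒ go  {2A/1Mu/2Ld/0B | 4r 2w}
  2. MEM ⇒ go  {2A/1Mu/1Ld/0B | 2r 2w}
  3. MEM→r6 ⇒ go  {2A/1Mu/0Ld/0B | 1r 1w}
  4. ALU→r6 ⇒ no(RD_PORT)  {2A/1Mu/0Ld/0B | 1r 1w}
  5. BR ⇒ no(FU)  {2A/1Mu/0Ld/0B | 1r 1w}
  6. ALU→r0 ⇒ no(RD_PORT)  {2A/1Mu/0Ld/0B | 1r 1w}

reason(slot 4) = RD_PORT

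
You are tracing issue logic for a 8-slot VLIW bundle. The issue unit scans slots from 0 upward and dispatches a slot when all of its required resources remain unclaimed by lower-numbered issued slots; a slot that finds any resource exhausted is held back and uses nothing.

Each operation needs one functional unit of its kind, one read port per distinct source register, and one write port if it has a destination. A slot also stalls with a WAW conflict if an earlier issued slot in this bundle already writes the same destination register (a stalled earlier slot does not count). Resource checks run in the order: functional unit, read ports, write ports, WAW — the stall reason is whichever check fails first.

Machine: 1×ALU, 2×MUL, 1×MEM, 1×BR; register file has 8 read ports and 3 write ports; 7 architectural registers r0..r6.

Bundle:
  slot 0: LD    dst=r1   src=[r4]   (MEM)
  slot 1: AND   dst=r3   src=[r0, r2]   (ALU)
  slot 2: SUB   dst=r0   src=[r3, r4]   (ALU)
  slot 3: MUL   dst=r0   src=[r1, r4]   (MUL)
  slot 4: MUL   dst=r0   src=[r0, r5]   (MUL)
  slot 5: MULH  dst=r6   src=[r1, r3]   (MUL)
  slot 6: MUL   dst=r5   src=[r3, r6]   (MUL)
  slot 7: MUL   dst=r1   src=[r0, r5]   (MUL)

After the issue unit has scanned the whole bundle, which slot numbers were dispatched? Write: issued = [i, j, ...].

#0 MEM src=r4 dispatched  <A:1 Mu:2 Ld:0 B:1 rd:7 wr:2>
#1 ALU src=r0,r2 dispatched  <A:0 Mu:2 Ld:0 B:1 rd:5 wr:1>
#2 ALU src=r3,r4 held:FU  <A:0 Mu:2 Ld:0 B:1 rd:5 wr:1>
#3 MUL src=r1,r4 dispatched  <A:0 Mu:1 Ld:0 B:1 rd:3 wr:0>
#4 MUL src=r0,r5 held:WR_PORT  <A:0 Mu:1 Ld:0 B:1 rd:3 wr:0>
#5 MUL src=r1,r3 held:WR_PORT  <A:0 Mu:1 Ld:0 B:1 rd:3 wr:0>
#6 MUL src=r3,r6 held:WR_PORT  <A:0 Mu:1 Ld:0 B:1 rd:3 wr:0>
#7 MUL src=r0,r5 held:WR_PORT  <A:0 Mu:1 Ld:0 B:1 rd:3 wr:0>

issued = [0, 1, 3]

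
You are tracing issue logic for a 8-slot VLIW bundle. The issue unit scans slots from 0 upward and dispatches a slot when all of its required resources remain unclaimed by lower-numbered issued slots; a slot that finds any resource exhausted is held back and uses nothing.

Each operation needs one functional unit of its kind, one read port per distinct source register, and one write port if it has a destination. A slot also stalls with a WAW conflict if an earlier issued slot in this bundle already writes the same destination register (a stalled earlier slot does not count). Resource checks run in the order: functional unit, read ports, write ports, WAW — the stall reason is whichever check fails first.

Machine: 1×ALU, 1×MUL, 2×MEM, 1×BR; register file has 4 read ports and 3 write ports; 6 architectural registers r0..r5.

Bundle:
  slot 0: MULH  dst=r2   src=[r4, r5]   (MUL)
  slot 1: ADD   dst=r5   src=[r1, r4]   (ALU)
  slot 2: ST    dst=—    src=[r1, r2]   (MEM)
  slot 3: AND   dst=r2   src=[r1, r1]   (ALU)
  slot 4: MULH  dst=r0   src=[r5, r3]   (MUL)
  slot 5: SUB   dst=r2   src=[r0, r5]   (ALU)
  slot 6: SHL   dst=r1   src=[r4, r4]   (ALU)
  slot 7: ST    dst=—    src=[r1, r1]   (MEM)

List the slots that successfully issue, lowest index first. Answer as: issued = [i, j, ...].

[0] MUL needs rd=2 wr=1: ok; after: ALU=1 MUL=0 MEM=2 BR=1, R=2, W=2
[1] ALU needs rd=2 wr=1: ok; after: ALU=0 MUL=0 MEM=2 BR=1, R=0, W=1
[2] MEM needs rd=2 wr=0: RD_PORT; after: ALU=0 MUL=0 MEM=2 BR=1, R=0, W=1
[3] ALU needs rd=1 wr=1: FU; after: ALU=0 MUL=0 MEM=2 BR=1, R=0, W=1
[4] MUL needs rd=2 wr=1: FU; after: ALU=0 MUL=0 MEM=2 BR=1, R=0, W=1
[5] ALU needs rd=2 wr=1: FU; after: ALU=0 MUL=0 MEM=2 BR=1, R=0, W=1
[6] ALU needs rd=1 wr=1: FU; after: ALU=0 MUL=0 MEM=2 BR=1, R=0, W=1
[7] MEM needs rd=1 wr=0: RD_PORT; after: ALU=0 MUL=0 MEM=2 BR=1, R=0, W=1

issued = [0, 1]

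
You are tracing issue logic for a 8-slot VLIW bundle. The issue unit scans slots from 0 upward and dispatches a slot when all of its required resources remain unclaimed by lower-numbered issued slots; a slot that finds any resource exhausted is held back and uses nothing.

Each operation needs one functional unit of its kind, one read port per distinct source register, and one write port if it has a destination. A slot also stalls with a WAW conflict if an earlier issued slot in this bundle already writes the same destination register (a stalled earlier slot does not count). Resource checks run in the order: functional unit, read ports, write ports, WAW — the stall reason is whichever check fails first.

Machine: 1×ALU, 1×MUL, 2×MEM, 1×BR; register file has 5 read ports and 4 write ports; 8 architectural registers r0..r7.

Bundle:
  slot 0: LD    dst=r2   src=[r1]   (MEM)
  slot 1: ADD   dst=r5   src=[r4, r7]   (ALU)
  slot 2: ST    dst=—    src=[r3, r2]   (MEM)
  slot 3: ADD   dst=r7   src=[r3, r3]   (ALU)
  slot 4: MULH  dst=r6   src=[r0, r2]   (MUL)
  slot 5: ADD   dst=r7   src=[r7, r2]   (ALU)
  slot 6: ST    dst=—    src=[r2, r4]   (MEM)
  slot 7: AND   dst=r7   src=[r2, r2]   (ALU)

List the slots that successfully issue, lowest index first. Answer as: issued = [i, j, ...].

issued = [0, 1, 2]

[0] MEM needs rd=1 wr=1: ok; after: ALU=1 MUL=1 MEM=1 BR=1, R=4, W=3
[1] ALU needs rd=2 wr=1: ok; after: ALU=0 MUL=1 MEM=1 BR=1, R=2, W=2
[2] MEM needs rd=2 wr=0: ok; after: ALU=0 MUL=1 MEM=0 BR=1, R=0, W=2
[3] ALU needs rd=1 wr=1: FU; after: ALU=0 MUL=1 MEM=0 BR=1, R=0, W=2
[4] MUL needs rd=2 wr=1: RD_PORT; after: ALU=0 MUL=1 MEM=0 BR=1, R=0, W=2
[5] ALU needs rd=2 wr=1: FU; after: ALU=0 MUL=1 MEM=0 BR=1, R=0, W=2
[6] MEM needs rd=2 wr=0: FU; after: ALU=0 MUL=1 MEM=0 BR=1, R=0, W=2
[7] ALU needs rd=1 wr=1: FU; after: ALU=0 MUL=1 MEM=0 BR=1, R=0, W=2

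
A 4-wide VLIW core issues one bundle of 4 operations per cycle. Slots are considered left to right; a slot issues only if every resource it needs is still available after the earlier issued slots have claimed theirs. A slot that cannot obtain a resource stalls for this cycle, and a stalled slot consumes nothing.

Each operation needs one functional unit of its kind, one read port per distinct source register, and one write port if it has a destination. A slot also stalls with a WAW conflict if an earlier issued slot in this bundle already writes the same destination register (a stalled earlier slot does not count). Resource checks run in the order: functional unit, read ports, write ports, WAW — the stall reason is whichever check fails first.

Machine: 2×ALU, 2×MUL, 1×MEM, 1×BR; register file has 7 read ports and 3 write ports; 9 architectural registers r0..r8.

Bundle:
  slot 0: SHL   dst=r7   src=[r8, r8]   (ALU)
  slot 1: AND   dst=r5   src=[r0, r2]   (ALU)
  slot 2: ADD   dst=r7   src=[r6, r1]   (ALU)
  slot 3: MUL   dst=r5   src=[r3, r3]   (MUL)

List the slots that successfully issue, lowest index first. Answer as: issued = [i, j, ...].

issued = [0, 1]

[0] ALU needs rd=1 wr=1: ok; after: ALU=1 MUL=2 MEM=1 BR=1, R=6, W=2
[1] ALU needs rd=2 wr=1: ok; after: ALU=0 MUL=2 MEM=1 BR=1, R=4, W=1
[2] ALU needs rd=2 wr=1: FU; after: ALU=0 MUL=2 MEM=1 BR=1, R=4, W=1
[3] MUL needs rd=1 wr=1: WAW; after: ALU=0 MUL=2 MEM=1 BR=1, R=4, W=1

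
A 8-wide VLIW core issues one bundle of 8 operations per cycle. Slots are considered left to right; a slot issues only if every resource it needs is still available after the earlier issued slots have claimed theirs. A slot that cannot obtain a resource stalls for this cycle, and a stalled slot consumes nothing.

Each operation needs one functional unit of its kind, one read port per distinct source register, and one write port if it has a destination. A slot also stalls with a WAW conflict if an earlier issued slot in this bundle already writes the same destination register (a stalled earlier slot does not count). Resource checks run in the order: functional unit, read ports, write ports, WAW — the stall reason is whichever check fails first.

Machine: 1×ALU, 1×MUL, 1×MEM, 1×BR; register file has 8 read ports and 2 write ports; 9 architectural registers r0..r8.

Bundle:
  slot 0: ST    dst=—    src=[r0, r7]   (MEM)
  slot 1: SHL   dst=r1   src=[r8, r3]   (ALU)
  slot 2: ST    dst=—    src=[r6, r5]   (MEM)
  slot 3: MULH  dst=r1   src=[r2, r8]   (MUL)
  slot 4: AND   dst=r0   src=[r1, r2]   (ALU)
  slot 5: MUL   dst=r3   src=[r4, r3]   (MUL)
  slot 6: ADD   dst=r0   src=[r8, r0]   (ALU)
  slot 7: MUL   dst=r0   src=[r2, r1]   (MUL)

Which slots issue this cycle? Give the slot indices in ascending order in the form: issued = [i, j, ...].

issued = [0, 1, 5]

(0) want 1×MEM +2rd +0wr — yes → AL1|MU1|ME0|BR1|rd6|wr2
(1) want 1×ALU +2rd +1wr — yes → AL0|MU1|ME0|BR1|rd4|wr1
(2) want 1×MEM +2rd +0wr — FU → AL0|MU1|ME0|BR1|rd4|wr1
(3) want 1×MUL +2rd +1wr — WAW → AL0|MU1|ME0|BR1|rd4|wr1
(4) want 1×ALU +2rd +1wr — FU → AL0|MU1|ME0|BR1|rd4|wr1
(5) want 1×MUL +2rd +1wr — yes → AL0|MU0|ME0|BR1|rd2|wr0
(6) want 1×ALU +2rd +1wr — FU → AL0|MU0|ME0|BR1|rd2|wr0
(7) want 1×MUL +2rd +1wr — FU → AL0|MU0|ME0|BR1|rd2|wr0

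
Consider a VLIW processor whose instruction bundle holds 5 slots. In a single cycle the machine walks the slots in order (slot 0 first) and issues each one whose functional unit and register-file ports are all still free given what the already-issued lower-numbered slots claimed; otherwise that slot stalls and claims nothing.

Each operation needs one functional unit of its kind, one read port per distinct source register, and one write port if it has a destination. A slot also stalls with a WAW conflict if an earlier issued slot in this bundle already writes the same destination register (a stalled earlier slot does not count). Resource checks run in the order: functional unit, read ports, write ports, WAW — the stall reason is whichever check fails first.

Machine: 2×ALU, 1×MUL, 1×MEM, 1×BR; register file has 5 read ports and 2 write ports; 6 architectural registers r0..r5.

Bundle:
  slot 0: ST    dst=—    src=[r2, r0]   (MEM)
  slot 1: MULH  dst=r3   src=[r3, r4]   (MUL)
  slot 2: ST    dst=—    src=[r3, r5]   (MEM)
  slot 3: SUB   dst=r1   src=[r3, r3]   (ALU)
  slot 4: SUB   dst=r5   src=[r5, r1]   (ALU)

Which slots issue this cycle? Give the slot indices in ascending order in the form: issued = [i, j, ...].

issued = [0, 1, 3]

[0] MEM needs rd=2 wr=0: ok; after: ALU=2 MUL=1 MEM=0 BR=1, R=3, W=2
[1] MUL needs rd=2 wr=1: ok; after: ALU=2 MUL=0 MEM=0 BR=1, R=1, W=1
[2] MEM needs rd=2 wr=0: FU; after: ALU=2 MUL=0 MEM=0 BR=1, R=1, W=1
[3] ALU needs rd=1 wr=1: ok; after: ALU=1 MUL=0 MEM=0 BR=1, R=0, W=0
[4] ALU needs rd=2 wr=1: RD_PORT; after: ALU=1 MUL=0 MEM=0 BR=1, R=0, W=0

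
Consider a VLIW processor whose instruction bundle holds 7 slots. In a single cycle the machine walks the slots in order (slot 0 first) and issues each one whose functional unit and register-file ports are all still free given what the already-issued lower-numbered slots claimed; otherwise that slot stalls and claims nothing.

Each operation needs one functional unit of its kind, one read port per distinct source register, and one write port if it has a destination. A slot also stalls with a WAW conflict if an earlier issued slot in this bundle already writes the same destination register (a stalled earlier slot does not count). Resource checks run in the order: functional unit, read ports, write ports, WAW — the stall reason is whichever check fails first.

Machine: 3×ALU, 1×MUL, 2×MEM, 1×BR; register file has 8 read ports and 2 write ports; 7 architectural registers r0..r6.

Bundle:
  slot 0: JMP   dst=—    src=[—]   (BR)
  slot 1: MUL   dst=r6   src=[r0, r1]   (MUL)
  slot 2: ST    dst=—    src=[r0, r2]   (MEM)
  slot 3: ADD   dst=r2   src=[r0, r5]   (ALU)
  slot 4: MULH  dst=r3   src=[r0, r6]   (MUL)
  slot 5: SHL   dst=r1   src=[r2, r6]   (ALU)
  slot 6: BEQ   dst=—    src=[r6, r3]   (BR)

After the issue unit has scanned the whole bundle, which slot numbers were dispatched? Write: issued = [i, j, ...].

[0] BR needs rd=0 wr=0: ok; after: ALU=3 MUL=1 MEM=2 BR=0, R=8, W=2
[1] MUL needs rd=2 wr=1: ok; after: ALU=3 MUL=0 MEM=2 BR=0, R=6, W=1
[2] MEM needs rd=2 wr=0: ok; after: ALU=3 MUL=0 MEM=1 BR=0, R=4, W=1
[3] ALU needs rd=2 wr=1: ok; after: ALU=2 MUL=0 MEM=1 BR=0, R=2, W=0
[4] MUL needs rd=2 wr=1: FU; after: ALU=2 MUL=0 MEM=1 BR=0, R=2, W=0
[5] ALU needs rd=2 wr=1: WR_PORT; after: ALU=2 MUL=0 MEM=1 BR=0, R=2, W=0
[6] BR needs rd=2 wr=0: FU; after: ALU=2 MUL=0 MEM=1 BR=0, R=2, W=0

issued = [0, 1, 2, 3]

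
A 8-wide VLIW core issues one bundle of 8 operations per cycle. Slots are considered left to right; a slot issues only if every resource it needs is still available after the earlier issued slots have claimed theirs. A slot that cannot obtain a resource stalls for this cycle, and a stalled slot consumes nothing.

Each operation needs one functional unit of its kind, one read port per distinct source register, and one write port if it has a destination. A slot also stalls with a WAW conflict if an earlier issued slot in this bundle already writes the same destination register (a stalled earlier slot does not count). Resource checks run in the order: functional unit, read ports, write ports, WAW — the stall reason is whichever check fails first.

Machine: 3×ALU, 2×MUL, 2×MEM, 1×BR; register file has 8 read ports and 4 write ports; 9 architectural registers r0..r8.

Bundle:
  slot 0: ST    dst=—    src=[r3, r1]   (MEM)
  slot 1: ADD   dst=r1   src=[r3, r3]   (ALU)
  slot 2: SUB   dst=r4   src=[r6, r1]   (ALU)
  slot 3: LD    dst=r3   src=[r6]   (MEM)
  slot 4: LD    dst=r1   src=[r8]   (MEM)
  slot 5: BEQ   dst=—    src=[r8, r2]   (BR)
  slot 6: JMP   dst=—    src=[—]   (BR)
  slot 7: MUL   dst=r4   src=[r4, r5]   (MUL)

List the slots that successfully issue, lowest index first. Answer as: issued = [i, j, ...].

issued = [0, 1, 2, 3, 5]

[0] MEM needs rd=2 wr=0: ok; after: ALU=3 MUL=2 MEM=1 BR=1, R=6, W=4
[1] ALU needs rd=1 wr=1: ok; after: ALU=2 MUL=2 MEM=1 BR=1, R=5, W=3
[2] ALU needs rd=2 wr=1: ok; after: ALU=1 MUL=2 MEM=1 BR=1, R=3, W=2
[3] MEM needs rd=1 wr=1: ok; after: ALU=1 MUL=2 MEM=0 BR=1, R=2, W=1
[4] MEM needs rd=1 wr=1: FU; after: ALU=1 MUL=2 MEM=0 BR=1, R=2, W=1
[5] BR needs rd=2 wr=0: ok; after: ALU=1 MUL=2 MEM=0 BR=0, R=0, W=1
[6] BR needs rd=0 wr=0: FU; after: ALU=1 MUL=2 MEM=0 BR=0, R=0, W=1
[7] MUL needs rd=2 wr=1: RD_PORT; after: ALU=1 MUL=2 MEM=0 BR=0, R=0, W=1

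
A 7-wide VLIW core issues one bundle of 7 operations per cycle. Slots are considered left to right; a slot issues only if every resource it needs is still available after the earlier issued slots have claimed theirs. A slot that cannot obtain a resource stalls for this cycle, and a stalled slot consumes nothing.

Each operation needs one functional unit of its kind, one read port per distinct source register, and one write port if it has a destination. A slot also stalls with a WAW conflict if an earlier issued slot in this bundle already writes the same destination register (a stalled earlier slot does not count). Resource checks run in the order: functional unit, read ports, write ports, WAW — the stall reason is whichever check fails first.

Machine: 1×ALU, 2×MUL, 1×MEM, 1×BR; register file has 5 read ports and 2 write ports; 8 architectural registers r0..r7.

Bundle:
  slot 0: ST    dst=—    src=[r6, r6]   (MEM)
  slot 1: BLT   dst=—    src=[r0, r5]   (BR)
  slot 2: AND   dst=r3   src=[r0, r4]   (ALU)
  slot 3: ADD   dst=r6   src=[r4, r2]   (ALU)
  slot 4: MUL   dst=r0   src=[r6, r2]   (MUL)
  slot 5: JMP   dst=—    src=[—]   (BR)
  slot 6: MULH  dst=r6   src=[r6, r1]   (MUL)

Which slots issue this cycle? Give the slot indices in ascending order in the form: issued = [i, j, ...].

[0] MEM needs rd=1 wr=0: ok; after: ALU=1 MUL=2 MEM=0 BR=1, R=4, W=2
[1] BR needs rd=2 wr=0: ok; after: ALU=1 MUL=2 MEM=0 BR=0, R=2, W=2
[2] ALU needs rd=2 wr=1: ok; after: ALU=0 MUL=2 MEM=0 BR=0, R=0, W=1
[3] ALU needs rd=2 wr=1: FU; after: ALU=0 MUL=2 MEM=0 BR=0, R=0, W=1
[4] MUL needs rd=2 wr=1: RD_PORT; after: ALU=0 MUL=2 MEM=0 BR=0, R=0, W=1
[5] BR needs rd=0 wr=0: FU; after: ALU=0 MUL=2 MEM=0 BR=0, R=0, W=1
[6] MUL needs rd=2 wr=1: RD_PORT; after: ALU=0 MUL=2 MEM=0 BR=0, R=0, W=1

issued = [0, 1, 2]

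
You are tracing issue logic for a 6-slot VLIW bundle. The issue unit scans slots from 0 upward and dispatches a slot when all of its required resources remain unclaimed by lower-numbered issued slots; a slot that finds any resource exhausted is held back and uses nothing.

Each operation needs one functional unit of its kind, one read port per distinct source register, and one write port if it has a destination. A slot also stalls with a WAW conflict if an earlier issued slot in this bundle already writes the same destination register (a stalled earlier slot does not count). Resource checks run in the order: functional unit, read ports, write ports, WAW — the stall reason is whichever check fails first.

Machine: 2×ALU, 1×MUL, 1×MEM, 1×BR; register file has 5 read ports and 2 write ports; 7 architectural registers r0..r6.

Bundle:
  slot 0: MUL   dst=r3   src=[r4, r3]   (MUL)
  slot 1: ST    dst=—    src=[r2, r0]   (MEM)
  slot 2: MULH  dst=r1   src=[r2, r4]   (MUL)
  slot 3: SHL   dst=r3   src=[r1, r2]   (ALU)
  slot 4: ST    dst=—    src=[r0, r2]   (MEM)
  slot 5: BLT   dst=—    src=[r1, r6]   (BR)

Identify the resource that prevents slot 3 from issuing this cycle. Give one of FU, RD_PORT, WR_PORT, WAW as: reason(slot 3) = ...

reason(slot 3) = RD_PORT

  0. MUL→r3 ⇒ go  {2A/0Mu/1Ld/1B | 3r 1w}
  1. MEM ⇒ go  {2A/0Mu/0Ld/1B | 1r 1w}
  2. MUL→r1 ⇒ no(FU)  {2A/0Mu/0Ld/1B | 1r 1w}
  3. ALU→r3 ⇒ no(RD_PORT)  {2A/0Mu/0Ld/1B | 1r 1w}
  4. MEM ⇒ no(FU)  {2A/0Mu/0Ld/1B | 1r 1w}
  5. BR ⇒ no(RD_PORT)  {2A/0Mu/0Ld/1B | 1r 1w}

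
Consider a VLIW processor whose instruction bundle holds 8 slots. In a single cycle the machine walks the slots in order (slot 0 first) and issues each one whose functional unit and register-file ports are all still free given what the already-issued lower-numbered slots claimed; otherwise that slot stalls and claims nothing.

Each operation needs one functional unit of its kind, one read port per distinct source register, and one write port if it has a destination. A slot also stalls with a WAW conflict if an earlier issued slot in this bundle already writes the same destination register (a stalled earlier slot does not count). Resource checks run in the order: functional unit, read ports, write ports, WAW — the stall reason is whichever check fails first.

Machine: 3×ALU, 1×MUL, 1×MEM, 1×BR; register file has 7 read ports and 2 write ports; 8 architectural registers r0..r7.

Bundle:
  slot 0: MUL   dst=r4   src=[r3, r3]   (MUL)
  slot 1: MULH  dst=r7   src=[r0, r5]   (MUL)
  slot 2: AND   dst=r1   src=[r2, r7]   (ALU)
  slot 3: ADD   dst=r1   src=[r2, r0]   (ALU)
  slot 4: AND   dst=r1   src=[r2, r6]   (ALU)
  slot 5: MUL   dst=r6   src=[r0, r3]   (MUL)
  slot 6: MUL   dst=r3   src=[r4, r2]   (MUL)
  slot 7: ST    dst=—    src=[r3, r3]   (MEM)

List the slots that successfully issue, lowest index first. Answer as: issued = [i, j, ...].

issued = [0, 2, 7]

[0] MUL needs rd=1 wr=1: ok; after: ALU=3 MUL=0 MEM=1 BR=1, R=6, W=1
[1] MUL needs rd=2 wr=1: FU; after: ALU=3 MUL=0 MEM=1 BR=1, R=6, W=1
[2] ALU needs rd=2 wr=1: ok; after: ALU=2 MUL=0 MEM=1 BR=1, R=4, W=0
[3] ALU needs rd=2 wr=1: WR_PORT; after: ALU=2 MUL=0 MEM=1 BR=1, R=4, W=0
[4] ALU needs rd=2 wr=1: WR_PORT; after: ALU=2 MUL=0 MEM=1 BR=1, R=4, W=0
[5] MUL needs rd=2 wr=1: FU; after: ALU=2 MUL=0 MEM=1 BR=1, R=4, W=0
[6] MUL needs rd=2 wr=1: FU; after: ALU=2 MUL=0 MEM=1 BR=1, R=4, W=0
[7] MEM needs rd=1 wr=0: ok; after: ALU=2 MUL=0 MEM=0 BR=1, R=3, W=0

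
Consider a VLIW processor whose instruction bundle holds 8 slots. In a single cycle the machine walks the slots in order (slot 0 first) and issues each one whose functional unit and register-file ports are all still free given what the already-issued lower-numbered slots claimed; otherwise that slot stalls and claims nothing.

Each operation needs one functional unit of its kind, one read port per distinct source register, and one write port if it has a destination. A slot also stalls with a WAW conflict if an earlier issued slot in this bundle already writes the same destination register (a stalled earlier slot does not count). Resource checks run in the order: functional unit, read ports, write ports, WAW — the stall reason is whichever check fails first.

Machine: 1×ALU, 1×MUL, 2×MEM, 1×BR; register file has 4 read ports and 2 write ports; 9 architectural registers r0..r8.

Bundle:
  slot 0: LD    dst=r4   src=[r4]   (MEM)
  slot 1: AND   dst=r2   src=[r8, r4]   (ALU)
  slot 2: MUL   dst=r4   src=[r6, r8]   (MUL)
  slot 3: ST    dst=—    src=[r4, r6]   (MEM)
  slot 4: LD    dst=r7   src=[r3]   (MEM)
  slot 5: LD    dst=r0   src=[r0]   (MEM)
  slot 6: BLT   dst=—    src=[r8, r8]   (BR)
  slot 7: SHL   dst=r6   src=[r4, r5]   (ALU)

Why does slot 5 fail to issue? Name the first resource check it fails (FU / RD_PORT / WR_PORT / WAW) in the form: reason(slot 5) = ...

reason(slot 5) = WR_PORT

[0] MEM needs rd=1 wr=1: ok; after: ALU=1 MUL=1 MEM=1 BR=1, R=3, W=1
[1] ALU needs rd=2 wr=1: ok; after: ALU=0 MUL=1 MEM=1 BR=1, R=1, W=0
[2] MUL needs rd=2 wr=1: RD_PORT; after: ALU=0 MUL=1 MEM=1 BR=1, R=1, W=0
[3] MEM needs rd=2 wr=0: RD_PORT; after: ALU=0 MUL=1 MEM=1 BR=1, R=1, W=0
[4] MEM needs rd=1 wr=1: WR_PORT; after: ALU=0 MUL=1 MEM=1 BR=1, R=1, W=0
[5] MEM needs rd=1 wr=1: WR_PORT; after: ALU=0 MUL=1 MEM=1 BR=1, R=1, W=0
[6] BR needs rd=1 wr=0: ok; after: ALU=0 MUL=1 MEM=1 BR=0, R=0, W=0
[7] ALU needs rd=2 wr=1: FU; after: ALU=0 MUL=1 MEM=1 BR=0, R=0, W=0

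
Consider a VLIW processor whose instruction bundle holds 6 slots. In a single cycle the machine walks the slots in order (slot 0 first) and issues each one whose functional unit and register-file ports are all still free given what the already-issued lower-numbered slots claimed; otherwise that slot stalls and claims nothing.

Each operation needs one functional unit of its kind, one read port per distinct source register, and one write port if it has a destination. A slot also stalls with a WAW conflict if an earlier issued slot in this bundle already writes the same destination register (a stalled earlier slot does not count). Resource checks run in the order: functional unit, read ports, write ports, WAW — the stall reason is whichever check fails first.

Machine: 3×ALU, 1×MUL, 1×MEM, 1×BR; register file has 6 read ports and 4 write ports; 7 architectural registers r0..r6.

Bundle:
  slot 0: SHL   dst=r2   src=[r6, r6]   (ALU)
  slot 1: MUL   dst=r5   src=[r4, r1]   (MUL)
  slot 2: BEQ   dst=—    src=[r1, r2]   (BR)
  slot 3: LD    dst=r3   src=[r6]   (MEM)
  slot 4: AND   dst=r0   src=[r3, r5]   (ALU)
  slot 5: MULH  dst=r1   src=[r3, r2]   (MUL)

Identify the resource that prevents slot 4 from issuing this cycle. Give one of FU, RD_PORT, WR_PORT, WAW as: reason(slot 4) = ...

reason(slot 4) = RD_PORT

#0 ALU src=r6,r6 dispatched  <A:2 Mu:1 Ld:1 B:1 rd:5 wr:3>
#1 MUL src=r4,r1 dispatched  <A:2 Mu:0 Ld:1 B:1 rd:3 wr:2>
#2 BR src=r1,r2 dispatched  <A:2 Mu:0 Ld:1 B:0 rd:1 wr:2>
#3 MEM src=r6 dispatched  <A:2 Mu:0 Ld:0 B:0 rd:0 wr:1>
#4 ALU src=r3,r5 held:RD_PORT  <A:2 Mu:0 Ld:0 B:0 rd:0 wr:1>
#5 MUL src=r3,r2 held:FU  <A:2 Mu:0 Ld:0 B:0 rd:0 wr:1>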